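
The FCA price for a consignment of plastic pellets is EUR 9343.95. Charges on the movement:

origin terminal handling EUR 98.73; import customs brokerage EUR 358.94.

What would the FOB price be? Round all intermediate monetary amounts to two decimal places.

FOB price: EUR 9442.68

Not relevant to the conversion: brokerage — on the buyer under both terms; not part of either seller's price.
From FCA to FOB, the seller additionally bears: origin terminal.
FOB price = 9343.95 + 98.73 = 9442.68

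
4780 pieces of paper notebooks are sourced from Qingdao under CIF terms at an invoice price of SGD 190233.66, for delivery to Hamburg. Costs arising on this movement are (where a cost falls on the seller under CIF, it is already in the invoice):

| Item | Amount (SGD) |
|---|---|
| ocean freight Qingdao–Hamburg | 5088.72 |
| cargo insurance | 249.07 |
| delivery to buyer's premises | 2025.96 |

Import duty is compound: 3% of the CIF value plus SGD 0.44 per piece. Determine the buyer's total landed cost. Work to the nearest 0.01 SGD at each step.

Total landed cost: SGD 200069.83

CIF: the seller pays costs through ocean freight and marine insurance to the destination port.
Already in the invoice (seller's account under CIF): freight, insurance — exclude.
The CIF price already equals the CIF value: 190233.66
Ad valorem component: 190233.66 × 3% = 5707.01
Specific component: 4780 × 0.44 = 2103.20
Import duty = 5707.01 + 2103.20 = 7810.21
Buyer bears: delivery 2025.96 + duty 7810.21 = 9836.17
Landed cost = invoice 190233.66 + 9836.17 = 200069.83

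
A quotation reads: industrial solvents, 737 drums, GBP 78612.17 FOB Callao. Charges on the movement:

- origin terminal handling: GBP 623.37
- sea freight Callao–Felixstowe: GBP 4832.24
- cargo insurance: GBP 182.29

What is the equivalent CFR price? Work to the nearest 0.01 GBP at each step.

CFR price: GBP 83444.41

Not relevant to the conversion: origin terminal — on the seller under both FOB and CFR; already in the FOB price and stays in the CFR price. insurance — on the buyer under both terms; not part of either seller's price.
From FOB to CFR, the seller additionally bears: freight.
CFR price = 78612.17 + 4832.24 = 83444.41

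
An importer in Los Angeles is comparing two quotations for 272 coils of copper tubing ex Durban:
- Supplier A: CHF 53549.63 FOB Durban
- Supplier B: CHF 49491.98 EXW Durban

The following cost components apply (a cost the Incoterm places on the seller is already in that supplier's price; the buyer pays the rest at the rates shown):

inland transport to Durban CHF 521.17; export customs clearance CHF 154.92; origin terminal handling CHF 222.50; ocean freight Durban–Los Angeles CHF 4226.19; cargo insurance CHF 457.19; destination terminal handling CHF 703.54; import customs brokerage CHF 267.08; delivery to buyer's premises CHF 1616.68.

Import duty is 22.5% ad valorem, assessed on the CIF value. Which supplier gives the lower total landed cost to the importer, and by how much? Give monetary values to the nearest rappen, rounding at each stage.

Supplier B is cheaper by CHF 3869.85

Supplier A (FOB):
CIF value = FOB price + freight + insurance = 53549.63 + 4226.19 + 457.19 = 58233.01
Import duty = 58233.01 × 22.5% = 13102.43
Buyer bears (A): 4226.19 + 457.19 + 703.54 + 267.08 + 1616.68 = 7270.68
Landed cost (A) = invoice 53549.63 + 7270.68 + duty 13102.43 = 73922.74
Supplier B (EXW):
CIF value = EXW price + inland to port + export clearance + origin terminal + freight + insurance = 49491.98 + 521.17 + 154.92 + 222.50 + 4226.19 + 457.19 = 55073.95
Import duty = 55073.95 × 22.5% = 12391.64
Buyer bears (B): 521.17 + 154.92 + 222.50 + 4226.19 + 457.19 + 703.54 + 267.08 + 1616.68 = 8169.27
Landed cost (B) = invoice 49491.98 + 8169.27 + duty 12391.64 = 70052.89
Difference = |73922.74 − 70052.89| = 3869.85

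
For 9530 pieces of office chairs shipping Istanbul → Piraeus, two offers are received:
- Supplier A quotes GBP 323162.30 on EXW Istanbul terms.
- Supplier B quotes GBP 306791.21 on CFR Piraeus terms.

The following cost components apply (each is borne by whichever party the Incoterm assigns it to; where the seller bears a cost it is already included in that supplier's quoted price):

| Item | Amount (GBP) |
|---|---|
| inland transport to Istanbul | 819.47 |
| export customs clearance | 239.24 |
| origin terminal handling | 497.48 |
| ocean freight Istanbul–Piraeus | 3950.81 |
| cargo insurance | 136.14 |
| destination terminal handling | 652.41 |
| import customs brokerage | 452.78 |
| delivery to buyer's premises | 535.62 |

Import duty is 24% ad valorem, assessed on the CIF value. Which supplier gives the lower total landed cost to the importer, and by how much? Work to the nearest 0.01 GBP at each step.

Supplier A (EXW):
CIF value = EXW price + inland to port + export clearance + origin terminal + freight + insurance = 323162.30 + 819.47 + 239.24 + 497.48 + 3950.81 + 136.14 = 328805.44
Import duty = 328805.44 × 24% = 78913.31
Buyer bears (A): 819.47 + 239.24 + 497.48 + 3950.81 + 136.14 + 652.41 + 452.78 + 535.62 = 7283.95
Landed cost (A) = invoice 323162.30 + 7283.95 + duty 78913.31 = 409359.56
Supplier B (CFR):
CIF value = CFR price + insurance = 306791.21 + 136.14 = 306927.35
Import duty = 306927.35 × 24% = 73662.56
Buyer bears (B): 136.14 + 652.41 + 452.78 + 535.62 = 1776.95
Landed cost (B) = invoice 306791.21 + 1776.95 + duty 73662.56 = 382230.72
Difference = |409359.56 − 382230.72| = 27128.84

Supplier B is cheaper by GBP 27128.84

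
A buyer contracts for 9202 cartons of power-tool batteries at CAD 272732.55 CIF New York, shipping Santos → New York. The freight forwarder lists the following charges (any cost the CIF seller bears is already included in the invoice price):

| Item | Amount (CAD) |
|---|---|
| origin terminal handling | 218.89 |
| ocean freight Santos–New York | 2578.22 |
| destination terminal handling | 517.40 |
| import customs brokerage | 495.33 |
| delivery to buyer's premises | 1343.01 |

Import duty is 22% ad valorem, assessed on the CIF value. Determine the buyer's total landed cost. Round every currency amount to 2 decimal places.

Total landed cost: CAD 335089.45

CIF: the seller pays costs through ocean freight and marine insurance to the destination port.
Already in the invoice (seller's account under CIF): origin terminal, freight — exclude.
The CIF price already equals the CIF value: 272732.55
Import duty = 272732.55 × 22% = 60001.16
Buyer bears: destination terminal 517.40 + brokerage 495.33 + delivery 1343.01 + duty 60001.16 = 62356.90
Landed cost = invoice 272732.55 + 62356.90 = 335089.45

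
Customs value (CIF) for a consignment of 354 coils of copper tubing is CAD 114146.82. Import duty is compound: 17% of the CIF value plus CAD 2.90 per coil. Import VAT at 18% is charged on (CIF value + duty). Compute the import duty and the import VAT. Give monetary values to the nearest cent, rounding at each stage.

Ad valorem component: 114146.82 × 17% = 19404.96
Specific component: 354 × 2.90 = 1026.60
Import duty = 19404.96 + 1026.60 = 20431.56
VAT base = CIF + duty = 114146.82 + 20431.56 = 134578.38
Import VAT = 134578.38 × 18% = 24224.11

Import duty: CAD 20431.56; import VAT: CAD 24224.11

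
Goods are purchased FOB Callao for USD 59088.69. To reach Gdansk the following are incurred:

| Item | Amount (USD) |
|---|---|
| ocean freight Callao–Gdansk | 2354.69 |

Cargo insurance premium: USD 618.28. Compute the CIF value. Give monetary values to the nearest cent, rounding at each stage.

CIF = FOB price + freight + insurance
CIF = 59088.69 + 2354.69 + 618.28 = 62061.66

CIF value: USD 62061.66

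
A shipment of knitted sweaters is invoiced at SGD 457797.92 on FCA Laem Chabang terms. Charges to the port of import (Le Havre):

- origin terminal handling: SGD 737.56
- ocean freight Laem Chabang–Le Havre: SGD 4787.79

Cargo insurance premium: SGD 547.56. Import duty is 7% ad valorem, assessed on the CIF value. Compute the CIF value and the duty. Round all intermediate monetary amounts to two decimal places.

CIF value: SGD 463870.83; import duty: SGD 32470.96

CIF = FCA price + pre-shipment costs + freight + insurance
CIF = 457797.92 + 737.56 + 4787.79 + 547.56 = 463870.83
Import duty = 463870.83 × 7% = 32470.96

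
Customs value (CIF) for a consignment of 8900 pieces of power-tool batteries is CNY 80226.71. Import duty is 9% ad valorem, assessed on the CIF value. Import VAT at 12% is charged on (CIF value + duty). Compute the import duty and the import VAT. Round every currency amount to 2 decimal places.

Import duty = 80226.71 × 9% = 7220.40
VAT base = CIF + duty = 80226.71 + 7220.40 = 87447.11
Import VAT = 87447.11 × 12% = 10493.65

Import duty: CNY 7220.40; import VAT: CNY 10493.65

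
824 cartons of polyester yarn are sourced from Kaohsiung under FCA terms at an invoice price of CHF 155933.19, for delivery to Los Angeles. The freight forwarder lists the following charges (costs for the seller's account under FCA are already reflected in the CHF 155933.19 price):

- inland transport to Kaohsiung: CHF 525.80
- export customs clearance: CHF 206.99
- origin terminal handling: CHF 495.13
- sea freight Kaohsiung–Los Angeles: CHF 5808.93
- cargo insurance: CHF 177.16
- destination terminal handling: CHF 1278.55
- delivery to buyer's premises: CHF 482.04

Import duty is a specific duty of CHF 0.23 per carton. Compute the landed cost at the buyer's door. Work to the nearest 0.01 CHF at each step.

FCA: the seller delivers export-cleared goods to the carrier; the buyer bears costs from that point.
Already in the invoice (seller's account under FCA): inland to port, export clearance — exclude.
CIF value = FCA price + origin terminal + freight + insurance = 155933.19 + 495.13 + 5808.93 + 177.16 = 162414.41
Import duty = 824 × 0.23 = 189.52
Buyer bears: origin terminal 495.13 + freight 5808.93 + insurance 177.16 + destination terminal 1278.55 + delivery 482.04 + duty 189.52 = 8431.33
Landed cost = invoice 155933.19 + 8431.33 = 164364.52

Total landed cost: CHF 164364.52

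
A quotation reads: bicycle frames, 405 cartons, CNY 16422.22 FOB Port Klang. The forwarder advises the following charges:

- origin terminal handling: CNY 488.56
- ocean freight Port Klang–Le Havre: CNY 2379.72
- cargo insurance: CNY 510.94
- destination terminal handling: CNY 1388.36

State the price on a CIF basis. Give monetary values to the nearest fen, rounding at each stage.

CIF price: CNY 19312.88

Not relevant to the conversion: origin terminal — on the seller under both FOB and CIF; already in the FOB price and stays in the CIF price. destination terminal — on the buyer under both terms; not part of either seller's price.
From FOB to CIF, the seller additionally bears: freight, insurance.
CIF price = 16422.22 + 2379.72 + 510.94 = 19312.88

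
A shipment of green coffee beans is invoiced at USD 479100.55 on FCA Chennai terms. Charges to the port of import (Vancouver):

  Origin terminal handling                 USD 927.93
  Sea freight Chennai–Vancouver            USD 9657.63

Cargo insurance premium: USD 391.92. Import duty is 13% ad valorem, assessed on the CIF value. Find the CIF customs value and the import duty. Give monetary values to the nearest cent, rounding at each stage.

CIF = FCA price + pre-shipment costs + freight + insurance
CIF = 479100.55 + 927.93 + 9657.63 + 391.92 = 490078.03
Import duty = 490078.03 × 13% = 63710.14

CIF value: USD 490078.03; import duty: USD 63710.14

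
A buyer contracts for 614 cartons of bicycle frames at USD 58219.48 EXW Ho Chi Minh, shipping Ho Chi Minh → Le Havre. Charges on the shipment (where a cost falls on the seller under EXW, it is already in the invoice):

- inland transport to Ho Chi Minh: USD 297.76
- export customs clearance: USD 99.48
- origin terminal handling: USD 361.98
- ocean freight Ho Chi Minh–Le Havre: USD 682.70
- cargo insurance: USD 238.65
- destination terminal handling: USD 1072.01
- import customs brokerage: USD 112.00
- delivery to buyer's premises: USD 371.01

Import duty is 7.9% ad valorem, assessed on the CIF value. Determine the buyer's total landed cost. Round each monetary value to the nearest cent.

EXW: the seller makes goods available at their premises; the buyer bears all onward costs.
CIF value = EXW price + inland to port + export clearance + origin terminal + freight + insurance = 58219.48 + 297.76 + 99.48 + 361.98 + 682.70 + 238.65 = 59900.05
Import duty = 59900.05 × 7.9% = 4732.10
Buyer bears: inland to port 297.76 + export clearance 99.48 + origin terminal 361.98 + freight 682.70 + insurance 238.65 + destination terminal 1072.01 + brokerage 112.00 + delivery 371.01 + duty 4732.10 = 7967.69
Landed cost = invoice 58219.48 + 7967.69 = 66187.17

Total landed cost: USD 66187.17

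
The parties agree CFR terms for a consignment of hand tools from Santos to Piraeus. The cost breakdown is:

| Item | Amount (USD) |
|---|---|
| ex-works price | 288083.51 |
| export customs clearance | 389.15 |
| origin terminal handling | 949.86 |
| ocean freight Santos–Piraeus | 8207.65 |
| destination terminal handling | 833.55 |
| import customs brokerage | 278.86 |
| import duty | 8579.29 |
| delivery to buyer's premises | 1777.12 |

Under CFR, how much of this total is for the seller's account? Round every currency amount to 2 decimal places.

CFR: the seller pays costs through ocean freight to the destination port, but not insurance.
Seller's account: goods 288083.51 + export clearance 389.15 + origin terminal 949.86 + freight 8207.65 = 297630.17
Buyer's account: destination terminal 833.55 + brokerage 278.86 + duty 8579.29 + delivery 1777.12 = 11468.82

Seller's account: USD 297630.17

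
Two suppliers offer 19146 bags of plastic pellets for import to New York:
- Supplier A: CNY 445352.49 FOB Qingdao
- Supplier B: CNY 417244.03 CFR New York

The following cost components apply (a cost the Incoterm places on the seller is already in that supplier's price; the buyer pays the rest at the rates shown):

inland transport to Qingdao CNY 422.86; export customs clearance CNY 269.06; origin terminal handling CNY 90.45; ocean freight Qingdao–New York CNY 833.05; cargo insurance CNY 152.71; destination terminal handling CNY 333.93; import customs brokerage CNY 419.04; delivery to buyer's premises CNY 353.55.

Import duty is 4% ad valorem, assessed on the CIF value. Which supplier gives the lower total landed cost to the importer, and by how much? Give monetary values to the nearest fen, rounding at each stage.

Supplier A (FOB):
CIF value = FOB price + freight + insurance = 445352.49 + 833.05 + 152.71 = 446338.25
Import duty = 446338.25 × 4% = 17853.53
Buyer bears (A): 833.05 + 152.71 + 333.93 + 419.04 + 353.55 = 2092.28
Landed cost (A) = invoice 445352.49 + 2092.28 + duty 17853.53 = 465298.30
Supplier B (CFR):
CIF value = CFR price + insurance = 417244.03 + 152.71 = 417396.74
Import duty = 417396.74 × 4% = 16695.87
Buyer bears (B): 152.71 + 333.93 + 419.04 + 353.55 = 1259.23
Landed cost (B) = invoice 417244.03 + 1259.23 + duty 16695.87 = 435199.13
Difference = |465298.30 − 435199.13| = 30099.17

Supplier B is cheaper by CNY 30099.17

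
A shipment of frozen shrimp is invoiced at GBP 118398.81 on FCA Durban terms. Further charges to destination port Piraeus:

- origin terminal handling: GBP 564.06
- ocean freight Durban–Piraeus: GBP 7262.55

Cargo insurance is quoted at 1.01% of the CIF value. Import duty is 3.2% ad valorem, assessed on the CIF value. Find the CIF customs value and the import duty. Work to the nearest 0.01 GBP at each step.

CIF value: GBP 127513.30; import duty: GBP 4080.43

Let C be the CIF value. C = FCA price + pre-shipment costs + freight + 1.01% × C
C − 1.01% × C = 118398.81 + 564.06 + 7262.55
0.9899 × C = 126225.42
C = 126225.42 / 0.9899 = 127513.30
Insurance premium = 1.01% × 127513.30 = 1287.88
Import duty = 127513.30 × 3.2% = 4080.43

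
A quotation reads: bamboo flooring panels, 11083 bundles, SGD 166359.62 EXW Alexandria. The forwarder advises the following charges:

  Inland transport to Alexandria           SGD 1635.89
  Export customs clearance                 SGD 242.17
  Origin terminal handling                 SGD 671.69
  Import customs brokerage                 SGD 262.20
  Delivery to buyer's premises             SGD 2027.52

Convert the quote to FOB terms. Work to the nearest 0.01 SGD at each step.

FOB price: SGD 168909.37

Not relevant to the conversion: delivery, brokerage — on the buyer under both terms; not part of either seller's price.
From EXW to FOB, the seller additionally bears: inland to port, export clearance, origin terminal.
FOB price = 166359.62 + 1635.89 + 242.17 + 671.69 = 168909.37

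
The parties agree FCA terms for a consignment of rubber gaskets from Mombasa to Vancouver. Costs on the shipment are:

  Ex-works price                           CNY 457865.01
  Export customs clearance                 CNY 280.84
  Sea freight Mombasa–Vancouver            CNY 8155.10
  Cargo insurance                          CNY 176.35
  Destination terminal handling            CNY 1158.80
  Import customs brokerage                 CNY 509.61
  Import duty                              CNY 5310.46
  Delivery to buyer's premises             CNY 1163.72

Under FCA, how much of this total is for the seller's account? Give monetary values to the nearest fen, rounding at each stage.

FCA: the seller delivers export-cleared goods to the carrier; the buyer bears costs from that point.
Seller's account: goods 457865.01 + export clearance 280.84 = 458145.85
Buyer's account: freight 8155.10 + insurance 176.35 + destination terminal 1158.80 + brokerage 509.61 + duty 5310.46 + delivery 1163.72 = 16474.04

Seller's account: CNY 458145.85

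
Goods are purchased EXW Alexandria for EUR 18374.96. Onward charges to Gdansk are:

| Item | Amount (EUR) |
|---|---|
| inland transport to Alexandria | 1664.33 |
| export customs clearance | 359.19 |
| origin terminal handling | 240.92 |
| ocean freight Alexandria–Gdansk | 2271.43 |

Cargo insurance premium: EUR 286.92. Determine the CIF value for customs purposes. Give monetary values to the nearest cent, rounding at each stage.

CIF = EXW price + pre-shipment costs + freight + insurance
CIF = 18374.96 + 1664.33 + 359.19 + 240.92 + 2271.43 + 286.92 = 23197.75

CIF value: EUR 23197.75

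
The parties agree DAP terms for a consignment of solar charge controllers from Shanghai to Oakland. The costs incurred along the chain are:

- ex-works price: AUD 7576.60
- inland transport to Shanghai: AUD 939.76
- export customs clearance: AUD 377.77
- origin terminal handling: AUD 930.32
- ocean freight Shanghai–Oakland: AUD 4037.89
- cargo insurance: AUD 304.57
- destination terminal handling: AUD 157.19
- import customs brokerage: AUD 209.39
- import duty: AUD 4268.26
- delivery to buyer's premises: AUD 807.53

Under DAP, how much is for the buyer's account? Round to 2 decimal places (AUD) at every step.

Buyer's account: AUD 4477.65

DAP: the seller bears all costs to the named destination except import duty and clearance.
Seller's account: goods 7576.60 + inland to port 939.76 + export clearance 377.77 + origin terminal 930.32 + freight 4037.89 + insurance 304.57 + destination terminal 157.19 + delivery 807.53 = 15131.63
Buyer's account: brokerage 209.39 + duty 4268.26 = 4477.65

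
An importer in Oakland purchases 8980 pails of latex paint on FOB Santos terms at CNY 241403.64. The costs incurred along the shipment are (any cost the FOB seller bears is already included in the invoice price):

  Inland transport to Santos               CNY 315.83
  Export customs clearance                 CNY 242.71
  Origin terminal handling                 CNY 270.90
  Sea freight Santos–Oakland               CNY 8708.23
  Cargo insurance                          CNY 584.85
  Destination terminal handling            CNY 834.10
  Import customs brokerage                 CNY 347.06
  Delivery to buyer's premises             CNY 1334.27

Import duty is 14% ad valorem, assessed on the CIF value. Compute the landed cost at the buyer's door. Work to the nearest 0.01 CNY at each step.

FOB: the seller bears costs until goods are on board at the origin port; the buyer bears freight, insurance and all costs thereafter.
Already in the invoice (seller's account under FOB): inland to port, export clearance, origin terminal — exclude.
CIF value = FOB price + freight + insurance = 241403.64 + 8708.23 + 584.85 = 250696.72
Import duty = 250696.72 × 14% = 35097.54
Buyer bears: freight 8708.23 + insurance 584.85 + destination terminal 834.10 + brokerage 347.06 + delivery 1334.27 + duty 35097.54 = 46906.05
Landed cost = invoice 241403.64 + 46906.05 = 288309.69

Total landed cost: CNY 288309.69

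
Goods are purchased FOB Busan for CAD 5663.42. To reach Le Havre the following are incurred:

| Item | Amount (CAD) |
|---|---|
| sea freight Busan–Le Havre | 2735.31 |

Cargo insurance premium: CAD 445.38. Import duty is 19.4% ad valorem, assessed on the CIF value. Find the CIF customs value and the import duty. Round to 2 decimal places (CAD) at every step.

CIF = FOB price + freight + insurance
CIF = 5663.42 + 2735.31 + 445.38 = 8844.11
Import duty = 8844.11 × 19.4% = 1715.76

CIF value: CAD 8844.11; import duty: CAD 1715.76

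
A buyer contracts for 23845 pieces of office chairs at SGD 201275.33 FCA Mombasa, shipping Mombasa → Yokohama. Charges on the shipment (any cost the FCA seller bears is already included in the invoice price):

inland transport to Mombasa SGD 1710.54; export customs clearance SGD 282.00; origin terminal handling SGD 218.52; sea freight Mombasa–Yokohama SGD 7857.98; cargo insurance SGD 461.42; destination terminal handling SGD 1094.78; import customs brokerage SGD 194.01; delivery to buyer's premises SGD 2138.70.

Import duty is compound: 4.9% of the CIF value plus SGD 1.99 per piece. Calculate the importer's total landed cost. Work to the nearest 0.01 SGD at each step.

Total landed cost: SGD 270973.14

FCA: the seller delivers export-cleared goods to the carrier; the buyer bears costs from that point.
Already in the invoice (seller's account under FCA): inland to port, export clearance — exclude.
CIF value = FCA price + origin terminal + freight + insurance = 201275.33 + 218.52 + 7857.98 + 461.42 = 209813.25
Ad valorem component: 209813.25 × 4.9% = 10280.85
Specific component: 23845 × 1.99 = 47451.55
Import duty = 10280.85 + 47451.55 = 57732.40
Buyer bears: origin terminal 218.52 + freight 7857.98 + insurance 461.42 + destination terminal 1094.78 + brokerage 194.01 + delivery 2138.70 + duty 57732.40 = 69697.81
Landed cost = invoice 201275.33 + 69697.81 = 270973.14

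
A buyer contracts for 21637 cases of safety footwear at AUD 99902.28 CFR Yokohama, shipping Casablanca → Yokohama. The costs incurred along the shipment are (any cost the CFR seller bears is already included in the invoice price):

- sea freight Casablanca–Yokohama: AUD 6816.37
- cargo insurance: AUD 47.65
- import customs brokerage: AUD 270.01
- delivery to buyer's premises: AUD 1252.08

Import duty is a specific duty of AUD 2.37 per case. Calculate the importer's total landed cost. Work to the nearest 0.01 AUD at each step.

Total landed cost: AUD 152751.71

CFR: the seller pays costs through ocean freight to the destination port, but not insurance.
Already in the invoice (seller's account under CFR): freight — exclude.
CIF value = CFR price + insurance = 99902.28 + 47.65 = 99949.93
Import duty = 21637 × 2.37 = 51279.69
Buyer bears: insurance 47.65 + brokerage 270.01 + delivery 1252.08 + duty 51279.69 = 52849.43
Landed cost = invoice 99902.28 + 52849.43 = 152751.71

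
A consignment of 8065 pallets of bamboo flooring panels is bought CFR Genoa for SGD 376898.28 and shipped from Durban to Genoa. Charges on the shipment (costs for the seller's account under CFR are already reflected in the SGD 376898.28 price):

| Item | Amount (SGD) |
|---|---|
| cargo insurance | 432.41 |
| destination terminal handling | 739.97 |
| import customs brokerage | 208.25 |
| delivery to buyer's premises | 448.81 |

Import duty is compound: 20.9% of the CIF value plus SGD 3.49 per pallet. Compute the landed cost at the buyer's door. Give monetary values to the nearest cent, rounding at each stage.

Total landed cost: SGD 485736.68

CFR: the seller pays costs through ocean freight to the destination port, but not insurance.
CIF value = CFR price + insurance = 376898.28 + 432.41 = 377330.69
Ad valorem component: 377330.69 × 20.9% = 78862.11
Specific component: 8065 × 3.49 = 28146.85
Import duty = 78862.11 + 28146.85 = 107008.96
Buyer bears: insurance 432.41 + destination terminal 739.97 + brokerage 208.25 + delivery 448.81 + duty 107008.96 = 108838.40
Landed cost = invoice 376898.28 + 108838.40 = 485736.68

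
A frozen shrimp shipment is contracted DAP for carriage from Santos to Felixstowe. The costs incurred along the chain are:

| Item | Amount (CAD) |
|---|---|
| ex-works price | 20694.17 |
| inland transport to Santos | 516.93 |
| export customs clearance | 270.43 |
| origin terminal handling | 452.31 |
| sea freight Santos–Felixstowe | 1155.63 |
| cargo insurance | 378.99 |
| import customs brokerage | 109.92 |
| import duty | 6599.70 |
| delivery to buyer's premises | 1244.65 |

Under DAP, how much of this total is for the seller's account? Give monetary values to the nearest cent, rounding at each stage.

DAP: the seller bears all costs to the named destination except import duty and clearance.
Seller's account: goods 20694.17 + inland to port 516.93 + export clearance 270.43 + origin terminal 452.31 + freight 1155.63 + insurance 378.99 + delivery 1244.65 = 24713.11
Buyer's account: brokerage 109.92 + duty 6599.70 = 6709.62

Seller's account: CAD 24713.11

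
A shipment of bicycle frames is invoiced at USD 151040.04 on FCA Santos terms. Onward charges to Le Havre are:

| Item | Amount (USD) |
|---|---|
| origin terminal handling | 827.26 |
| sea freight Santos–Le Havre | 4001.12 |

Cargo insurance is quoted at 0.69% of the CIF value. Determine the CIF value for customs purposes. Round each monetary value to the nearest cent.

Let C be the CIF value. C = FCA price + pre-shipment costs + freight + 0.69% × C
C − 0.69% × C = 151040.04 + 827.26 + 4001.12
0.9931 × C = 155868.42
C = 155868.42 / 0.9931 = 156951.38
Insurance premium = 0.69% × 156951.38 = 1082.96

CIF value: USD 156951.38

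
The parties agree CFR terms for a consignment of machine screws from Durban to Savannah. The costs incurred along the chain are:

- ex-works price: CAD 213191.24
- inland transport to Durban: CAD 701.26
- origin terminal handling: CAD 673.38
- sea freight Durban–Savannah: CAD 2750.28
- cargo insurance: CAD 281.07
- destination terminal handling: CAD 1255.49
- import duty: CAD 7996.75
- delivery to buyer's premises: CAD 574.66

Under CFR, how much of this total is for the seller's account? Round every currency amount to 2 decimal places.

Seller's account: CAD 217316.16

CFR: the seller pays costs through ocean freight to the destination port, but not insurance.
Seller's account: goods 213191.24 + inland to port 701.26 + origin terminal 673.38 + freight 2750.28 = 217316.16
Buyer's account: insurance 281.07 + destination terminal 1255.49 + duty 7996.75 + delivery 574.66 = 10107.97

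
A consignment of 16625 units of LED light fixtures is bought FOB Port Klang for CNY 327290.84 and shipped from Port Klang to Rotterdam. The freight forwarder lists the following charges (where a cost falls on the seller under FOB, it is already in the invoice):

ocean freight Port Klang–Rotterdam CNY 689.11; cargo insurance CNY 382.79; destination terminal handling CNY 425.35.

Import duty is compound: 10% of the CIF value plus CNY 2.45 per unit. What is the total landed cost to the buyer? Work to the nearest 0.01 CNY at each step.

Total landed cost: CNY 402355.61

FOB: the seller bears costs until goods are on board at the origin port; the buyer bears freight, insurance and all costs thereafter.
CIF value = FOB price + freight + insurance = 327290.84 + 689.11 + 382.79 = 328362.74
Ad valorem component: 328362.74 × 10% = 32836.27
Specific component: 16625 × 2.45 = 40731.25
Import duty = 32836.27 + 40731.25 = 73567.52
Buyer bears: freight 689.11 + insurance 382.79 + destination terminal 425.35 + duty 73567.52 = 75064.77
Landed cost = invoice 327290.84 + 75064.77 = 402355.61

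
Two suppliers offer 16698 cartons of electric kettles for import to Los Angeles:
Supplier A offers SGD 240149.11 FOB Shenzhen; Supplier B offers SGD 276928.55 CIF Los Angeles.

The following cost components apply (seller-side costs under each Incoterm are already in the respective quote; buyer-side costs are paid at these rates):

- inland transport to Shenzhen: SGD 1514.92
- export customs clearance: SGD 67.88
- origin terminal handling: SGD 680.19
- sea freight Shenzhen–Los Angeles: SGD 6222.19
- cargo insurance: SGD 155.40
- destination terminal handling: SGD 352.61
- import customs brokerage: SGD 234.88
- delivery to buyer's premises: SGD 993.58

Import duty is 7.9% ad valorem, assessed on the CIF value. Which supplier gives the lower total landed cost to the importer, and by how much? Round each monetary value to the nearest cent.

Supplier A (FOB):
CIF value = FOB price + freight + insurance = 240149.11 + 6222.19 + 155.40 = 246526.70
Import duty = 246526.70 × 7.9% = 19475.61
Buyer bears (A): 6222.19 + 155.40 + 352.61 + 234.88 + 993.58 = 7958.66
Landed cost (A) = invoice 240149.11 + 7958.66 + duty 19475.61 = 267583.38
Supplier B (CIF):
The CIF price already equals the CIF value: 276928.55
Import duty = 276928.55 × 7.9% = 21877.36
Buyer bears (B): 352.61 + 234.88 + 993.58 = 1581.07
Landed cost (B) = invoice 276928.55 + 1581.07 + duty 21877.36 = 300386.98
Difference = |267583.38 − 300386.98| = 32803.60

Supplier A is cheaper by SGD 32803.60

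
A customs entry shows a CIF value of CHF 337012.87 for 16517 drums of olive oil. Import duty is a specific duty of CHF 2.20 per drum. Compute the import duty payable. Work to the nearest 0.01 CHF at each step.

Import duty: CHF 36337.40

Import duty = 16517 × 2.20 = 36337.40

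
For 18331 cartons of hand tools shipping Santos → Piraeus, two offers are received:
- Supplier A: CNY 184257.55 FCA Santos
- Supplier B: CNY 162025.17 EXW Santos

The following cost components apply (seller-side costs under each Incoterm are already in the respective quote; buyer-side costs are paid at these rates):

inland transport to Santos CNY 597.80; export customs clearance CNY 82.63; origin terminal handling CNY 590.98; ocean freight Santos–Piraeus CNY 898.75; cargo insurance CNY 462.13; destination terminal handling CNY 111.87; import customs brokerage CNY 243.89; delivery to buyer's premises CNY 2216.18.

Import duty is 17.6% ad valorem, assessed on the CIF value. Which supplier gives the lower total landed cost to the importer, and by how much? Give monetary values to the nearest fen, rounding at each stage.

Supplier A (FCA):
CIF value = FCA price + origin terminal + freight + insurance = 184257.55 + 590.98 + 898.75 + 462.13 = 186209.41
Import duty = 186209.41 × 17.6% = 32772.86
Buyer bears (A): 590.98 + 898.75 + 462.13 + 111.87 + 243.89 + 2216.18 = 4523.80
Landed cost (A) = invoice 184257.55 + 4523.80 + duty 32772.86 = 221554.21
Supplier B (EXW):
CIF value = EXW price + inland to port + export clearance + origin terminal + freight + insurance = 162025.17 + 597.80 + 82.63 + 590.98 + 898.75 + 462.13 = 164657.46
Import duty = 164657.46 × 17.6% = 28979.71
Buyer bears (B): 597.80 + 82.63 + 590.98 + 898.75 + 462.13 + 111.87 + 243.89 + 2216.18 = 5204.23
Landed cost (B) = invoice 162025.17 + 5204.23 + duty 28979.71 = 196209.11
Difference = |221554.21 − 196209.11| = 25345.10

Supplier B is cheaper by CNY 25345.10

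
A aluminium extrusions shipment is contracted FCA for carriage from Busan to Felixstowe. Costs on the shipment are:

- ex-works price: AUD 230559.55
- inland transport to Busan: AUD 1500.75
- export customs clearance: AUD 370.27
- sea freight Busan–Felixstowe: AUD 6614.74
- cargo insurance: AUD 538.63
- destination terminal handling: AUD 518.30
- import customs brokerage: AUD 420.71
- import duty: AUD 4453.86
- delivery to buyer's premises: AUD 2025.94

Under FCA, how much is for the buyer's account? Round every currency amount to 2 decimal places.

Buyer's account: AUD 14572.18

FCA: the seller delivers export-cleared goods to the carrier; the buyer bears costs from that point.
Seller's account: goods 230559.55 + inland to port 1500.75 + export clearance 370.27 = 232430.57
Buyer's account: freight 6614.74 + insurance 538.63 + destination terminal 518.30 + brokerage 420.71 + duty 4453.86 + delivery 2025.94 = 14572.18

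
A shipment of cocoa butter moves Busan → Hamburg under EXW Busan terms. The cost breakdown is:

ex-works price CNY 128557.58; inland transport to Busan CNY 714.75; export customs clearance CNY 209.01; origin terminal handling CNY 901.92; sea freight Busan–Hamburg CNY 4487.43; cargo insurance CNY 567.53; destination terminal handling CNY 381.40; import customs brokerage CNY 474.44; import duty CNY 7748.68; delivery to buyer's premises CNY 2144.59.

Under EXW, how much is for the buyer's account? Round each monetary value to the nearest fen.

EXW: the seller makes goods available at their premises; the buyer bears all onward costs.
Seller's account: goods 128557.58 = 128557.58
Buyer's account: inland to port 714.75 + export clearance 209.01 + origin terminal 901.92 + freight 4487.43 + insurance 567.53 + destination terminal 381.40 + brokerage 474.44 + duty 7748.68 + delivery 2144.59 = 17629.75

Buyer's account: CNY 17629.75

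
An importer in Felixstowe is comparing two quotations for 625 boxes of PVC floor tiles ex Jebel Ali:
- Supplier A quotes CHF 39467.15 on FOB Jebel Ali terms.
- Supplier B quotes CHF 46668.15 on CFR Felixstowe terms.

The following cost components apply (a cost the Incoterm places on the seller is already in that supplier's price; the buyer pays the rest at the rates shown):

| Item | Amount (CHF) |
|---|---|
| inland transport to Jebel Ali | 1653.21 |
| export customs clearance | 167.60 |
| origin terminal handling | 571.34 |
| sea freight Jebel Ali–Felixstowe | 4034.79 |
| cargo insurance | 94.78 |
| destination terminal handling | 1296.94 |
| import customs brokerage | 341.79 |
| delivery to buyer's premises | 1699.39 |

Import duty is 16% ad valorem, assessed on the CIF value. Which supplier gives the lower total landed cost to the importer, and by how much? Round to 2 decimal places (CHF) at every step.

Supplier A is cheaper by CHF 3672.80

Supplier A (FOB):
CIF value = FOB price + freight + insurance = 39467.15 + 4034.79 + 94.78 = 43596.72
Import duty = 43596.72 × 16% = 6975.48
Buyer bears (A): 4034.79 + 94.78 + 1296.94 + 341.79 + 1699.39 = 7467.69
Landed cost (A) = invoice 39467.15 + 7467.69 + duty 6975.48 = 53910.32
Supplier B (CFR):
CIF value = CFR price + insurance = 46668.15 + 94.78 = 46762.93
Import duty = 46762.93 × 16% = 7482.07
Buyer bears (B): 94.78 + 1296.94 + 341.79 + 1699.39 = 3432.90
Landed cost (B) = invoice 46668.15 + 3432.90 + duty 7482.07 = 57583.12
Difference = |53910.32 − 57583.12| = 3672.80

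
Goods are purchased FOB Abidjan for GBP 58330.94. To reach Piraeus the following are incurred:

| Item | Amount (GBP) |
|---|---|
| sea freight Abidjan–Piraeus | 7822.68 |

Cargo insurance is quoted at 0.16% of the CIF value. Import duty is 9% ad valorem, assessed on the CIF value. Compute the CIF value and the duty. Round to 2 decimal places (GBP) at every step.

Let C be the CIF value. C = FOB price + freight + 0.16% × C
C − 0.16% × C = 58330.94 + 7822.68
0.9984 × C = 66153.62
C = 66153.62 / 0.9984 = 66259.64
Insurance premium = 0.16% × 66259.64 = 106.02
Import duty = 66259.64 × 9% = 5963.37

CIF value: GBP 66259.64; import duty: GBP 5963.37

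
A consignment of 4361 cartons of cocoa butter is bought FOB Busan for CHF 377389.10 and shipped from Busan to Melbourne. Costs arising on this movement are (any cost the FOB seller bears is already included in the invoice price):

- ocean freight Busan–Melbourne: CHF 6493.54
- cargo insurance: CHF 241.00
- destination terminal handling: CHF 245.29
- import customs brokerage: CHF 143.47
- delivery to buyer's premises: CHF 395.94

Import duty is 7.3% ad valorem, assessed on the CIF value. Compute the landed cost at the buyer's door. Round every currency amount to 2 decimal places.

FOB: the seller bears costs until goods are on board at the origin port; the buyer bears freight, insurance and all costs thereafter.
CIF value = FOB price + freight + insurance = 377389.10 + 6493.54 + 241.00 = 384123.64
Import duty = 384123.64 × 7.3% = 28041.03
Buyer bears: freight 6493.54 + insurance 241.00 + destination terminal 245.29 + brokerage 143.47 + delivery 395.94 + duty 28041.03 = 35560.27
Landed cost = invoice 377389.10 + 35560.27 = 412949.37

Total landed cost: CHF 412949.37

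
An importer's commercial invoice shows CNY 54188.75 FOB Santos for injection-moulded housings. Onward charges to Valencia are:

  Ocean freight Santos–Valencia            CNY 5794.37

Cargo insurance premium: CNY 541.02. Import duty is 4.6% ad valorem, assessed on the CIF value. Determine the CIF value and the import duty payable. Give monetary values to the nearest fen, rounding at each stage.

CIF = FOB price + freight + insurance
CIF = 54188.75 + 5794.37 + 541.02 = 60524.14
Import duty = 60524.14 × 4.6% = 2784.11

CIF value: CNY 60524.14; import duty: CNY 2784.11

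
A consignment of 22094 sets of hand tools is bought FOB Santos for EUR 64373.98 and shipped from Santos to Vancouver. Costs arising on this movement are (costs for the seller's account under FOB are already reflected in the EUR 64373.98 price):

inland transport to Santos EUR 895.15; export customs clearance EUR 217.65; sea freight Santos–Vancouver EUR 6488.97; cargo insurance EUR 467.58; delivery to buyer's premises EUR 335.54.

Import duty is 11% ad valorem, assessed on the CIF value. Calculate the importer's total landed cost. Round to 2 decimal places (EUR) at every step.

FOB: the seller bears costs until goods are on board at the origin port; the buyer bears freight, insurance and all costs thereafter.
Already in the invoice (seller's account under FOB): inland to port, export clearance — exclude.
CIF value = FOB price + freight + insurance = 64373.98 + 6488.97 + 467.58 = 71330.53
Import duty = 71330.53 × 11% = 7846.36
Buyer bears: freight 6488.97 + insurance 467.58 + delivery 335.54 + duty 7846.36 = 15138.45
Landed cost = invoice 64373.98 + 15138.45 = 79512.43

Total landed cost: EUR 79512.43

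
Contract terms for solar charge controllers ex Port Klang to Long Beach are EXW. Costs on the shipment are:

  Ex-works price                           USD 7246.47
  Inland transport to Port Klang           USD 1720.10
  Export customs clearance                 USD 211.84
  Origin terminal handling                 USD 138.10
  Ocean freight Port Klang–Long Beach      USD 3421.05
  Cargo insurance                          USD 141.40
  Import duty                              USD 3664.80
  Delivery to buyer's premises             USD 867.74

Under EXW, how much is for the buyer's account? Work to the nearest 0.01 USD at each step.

Buyer's account: USD 10165.03

EXW: the seller makes goods available at their premises; the buyer bears all onward costs.
Seller's account: goods 7246.47 = 7246.47
Buyer's account: inland to port 1720.10 + export clearance 211.84 + origin terminal 138.10 + freight 3421.05 + insurance 141.40 + duty 3664.80 + delivery 867.74 = 10165.03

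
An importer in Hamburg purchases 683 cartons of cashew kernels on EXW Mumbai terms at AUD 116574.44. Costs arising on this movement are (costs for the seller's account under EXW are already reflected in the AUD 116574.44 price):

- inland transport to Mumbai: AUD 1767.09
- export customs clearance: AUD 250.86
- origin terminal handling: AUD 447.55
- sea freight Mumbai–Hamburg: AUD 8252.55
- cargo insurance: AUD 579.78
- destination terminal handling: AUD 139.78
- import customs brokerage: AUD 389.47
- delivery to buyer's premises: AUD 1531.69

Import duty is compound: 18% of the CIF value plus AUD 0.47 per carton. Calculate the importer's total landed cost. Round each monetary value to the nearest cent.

Total landed cost: AUD 153271.23

EXW: the seller makes goods available at their premises; the buyer bears all onward costs.
CIF value = EXW price + inland to port + export clearance + origin terminal + freight + insurance = 116574.44 + 1767.09 + 250.86 + 447.55 + 8252.55 + 579.78 = 127872.27
Ad valorem component: 127872.27 × 18% = 23017.01
Specific component: 683 × 0.47 = 321.01
Import duty = 23017.01 + 321.01 = 23338.02
Buyer bears: inland to port 1767.09 + export clearance 250.86 + origin terminal 447.55 + freight 8252.55 + insurance 579.78 + destination terminal 139.78 + brokerage 389.47 + delivery 1531.69 + duty 23338.02 = 36696.79
Landed cost = invoice 116574.44 + 36696.79 = 153271.23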